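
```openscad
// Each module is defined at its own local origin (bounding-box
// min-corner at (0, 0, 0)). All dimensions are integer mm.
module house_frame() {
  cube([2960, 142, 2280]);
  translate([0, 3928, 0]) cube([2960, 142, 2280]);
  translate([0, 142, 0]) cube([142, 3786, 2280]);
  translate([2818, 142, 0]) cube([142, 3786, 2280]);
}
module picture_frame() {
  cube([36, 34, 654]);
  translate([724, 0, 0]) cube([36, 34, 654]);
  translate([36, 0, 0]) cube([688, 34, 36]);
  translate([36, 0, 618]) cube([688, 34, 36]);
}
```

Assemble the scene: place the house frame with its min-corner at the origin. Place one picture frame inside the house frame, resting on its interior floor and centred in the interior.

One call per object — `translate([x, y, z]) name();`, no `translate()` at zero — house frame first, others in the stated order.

house_frame();
translate([1100, 2018, 0]) picture_frame();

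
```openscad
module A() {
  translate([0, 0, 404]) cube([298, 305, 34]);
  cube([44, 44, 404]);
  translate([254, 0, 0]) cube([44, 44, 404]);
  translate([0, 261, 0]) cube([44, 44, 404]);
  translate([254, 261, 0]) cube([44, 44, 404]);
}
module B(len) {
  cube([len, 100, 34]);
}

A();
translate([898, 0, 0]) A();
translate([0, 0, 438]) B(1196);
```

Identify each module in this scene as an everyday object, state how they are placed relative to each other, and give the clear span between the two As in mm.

Second stool starts at x = 898; first ends at x = 298; clear span = 898 − 298 = 600 mm.

A is a stool. B is a beam. A beam spans the tops of two stools. The clear span between the two stools is 600 mm.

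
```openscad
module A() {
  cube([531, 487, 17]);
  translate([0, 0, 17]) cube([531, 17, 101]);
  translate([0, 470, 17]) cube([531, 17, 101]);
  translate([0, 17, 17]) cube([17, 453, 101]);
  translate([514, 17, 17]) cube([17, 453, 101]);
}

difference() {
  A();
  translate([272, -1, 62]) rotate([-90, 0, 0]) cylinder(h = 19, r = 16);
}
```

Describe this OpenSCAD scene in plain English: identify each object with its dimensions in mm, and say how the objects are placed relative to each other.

A is an open-topped rectangular box: outside dimensions 531×487×118 mm, with a uniform wall and base thickness of 17 mm. The base is a full 531×487 slab on the floor; four walls sit on top of the base. The front and back walls (the −y and +y sides) span the full width; the two side walls fit between them.

The open box has a circular hole of radius 16 mm through its front wall, centred at (x = 272, z = 62).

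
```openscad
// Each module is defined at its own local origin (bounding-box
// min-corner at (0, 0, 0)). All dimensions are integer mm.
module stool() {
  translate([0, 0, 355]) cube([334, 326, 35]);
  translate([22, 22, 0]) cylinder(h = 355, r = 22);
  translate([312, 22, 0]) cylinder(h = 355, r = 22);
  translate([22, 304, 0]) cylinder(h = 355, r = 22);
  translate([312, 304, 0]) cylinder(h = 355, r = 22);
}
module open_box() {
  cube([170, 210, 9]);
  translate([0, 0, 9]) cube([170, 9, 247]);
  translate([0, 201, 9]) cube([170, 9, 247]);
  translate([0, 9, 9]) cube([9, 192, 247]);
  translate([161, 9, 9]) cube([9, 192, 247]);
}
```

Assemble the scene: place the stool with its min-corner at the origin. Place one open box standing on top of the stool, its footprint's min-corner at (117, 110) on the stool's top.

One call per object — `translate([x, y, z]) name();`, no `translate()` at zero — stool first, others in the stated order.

stool();
translate([117, 110, 390]) open_box();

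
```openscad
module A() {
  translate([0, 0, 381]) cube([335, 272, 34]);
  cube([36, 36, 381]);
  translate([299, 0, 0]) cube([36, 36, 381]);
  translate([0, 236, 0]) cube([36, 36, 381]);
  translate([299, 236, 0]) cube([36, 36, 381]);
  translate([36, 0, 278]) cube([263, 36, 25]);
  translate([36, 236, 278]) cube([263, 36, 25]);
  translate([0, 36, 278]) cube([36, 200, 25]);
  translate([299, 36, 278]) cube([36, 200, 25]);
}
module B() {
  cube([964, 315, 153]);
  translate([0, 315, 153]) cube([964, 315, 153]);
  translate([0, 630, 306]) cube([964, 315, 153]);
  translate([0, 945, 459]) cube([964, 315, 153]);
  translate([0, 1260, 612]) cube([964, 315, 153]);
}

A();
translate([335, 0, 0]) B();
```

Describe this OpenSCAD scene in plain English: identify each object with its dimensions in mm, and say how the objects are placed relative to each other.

A is a simple wooden stool: a rectangular seat 335 mm (x) by 272 mm (y), 34 mm thick, top face at z = 415 mm, on four square legs, each 36×36 mm in cross-section. The legs rest on z = 0, each flush with a corner of the seat. Four stretchers, 36 mm wide and 25 mm tall, connect adjacent legs with their undersides at z = 278 mm, each running between the inner faces of the legs it joins and aligned with the legs' outer faces on the other axis.

B is a run of 5 identical solid stair steps. Each tread is 964×315 mm and each step block is 153 mm high. Step 1 rests on the floor; step k is offset from step 1 by (k−1)×315 mm in y and (k−1)×153 mm in z.

The staircase is against the stool's +x side, with their −y faces flush.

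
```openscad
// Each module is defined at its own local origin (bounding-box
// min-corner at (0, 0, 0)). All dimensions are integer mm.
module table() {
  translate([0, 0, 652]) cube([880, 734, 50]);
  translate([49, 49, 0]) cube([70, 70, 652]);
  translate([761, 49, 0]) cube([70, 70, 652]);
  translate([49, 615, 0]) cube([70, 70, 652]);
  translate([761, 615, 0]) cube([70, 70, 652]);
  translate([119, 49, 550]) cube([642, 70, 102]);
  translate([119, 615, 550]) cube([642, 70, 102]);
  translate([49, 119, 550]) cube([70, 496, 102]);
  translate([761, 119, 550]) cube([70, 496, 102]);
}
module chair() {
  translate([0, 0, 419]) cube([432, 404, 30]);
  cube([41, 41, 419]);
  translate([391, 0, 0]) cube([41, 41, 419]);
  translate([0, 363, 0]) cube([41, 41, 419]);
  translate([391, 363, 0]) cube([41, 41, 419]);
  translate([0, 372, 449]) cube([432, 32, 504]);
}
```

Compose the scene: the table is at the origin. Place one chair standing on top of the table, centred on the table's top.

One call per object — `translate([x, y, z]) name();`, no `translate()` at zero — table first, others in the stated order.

table();
translate([224, 165, 702]) chair();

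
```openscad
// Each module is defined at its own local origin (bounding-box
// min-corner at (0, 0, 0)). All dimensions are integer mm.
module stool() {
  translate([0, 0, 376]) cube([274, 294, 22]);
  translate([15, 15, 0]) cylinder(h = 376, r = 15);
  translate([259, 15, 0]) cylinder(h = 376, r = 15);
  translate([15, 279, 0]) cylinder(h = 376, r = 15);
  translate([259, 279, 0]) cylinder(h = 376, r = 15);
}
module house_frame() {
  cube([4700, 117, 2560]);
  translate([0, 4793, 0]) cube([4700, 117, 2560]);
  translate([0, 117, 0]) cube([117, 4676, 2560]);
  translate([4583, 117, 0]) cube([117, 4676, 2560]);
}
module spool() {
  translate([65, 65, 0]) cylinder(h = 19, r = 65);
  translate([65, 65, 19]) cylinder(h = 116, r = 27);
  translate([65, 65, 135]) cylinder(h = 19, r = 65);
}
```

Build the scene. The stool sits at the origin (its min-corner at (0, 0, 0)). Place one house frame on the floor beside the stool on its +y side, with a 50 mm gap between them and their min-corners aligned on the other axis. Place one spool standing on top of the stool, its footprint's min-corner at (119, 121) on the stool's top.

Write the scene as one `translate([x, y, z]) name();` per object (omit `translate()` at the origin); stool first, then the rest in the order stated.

stool();
translate([0, 344, 0]) house_frame();
translate([119, 121, 398]) spool();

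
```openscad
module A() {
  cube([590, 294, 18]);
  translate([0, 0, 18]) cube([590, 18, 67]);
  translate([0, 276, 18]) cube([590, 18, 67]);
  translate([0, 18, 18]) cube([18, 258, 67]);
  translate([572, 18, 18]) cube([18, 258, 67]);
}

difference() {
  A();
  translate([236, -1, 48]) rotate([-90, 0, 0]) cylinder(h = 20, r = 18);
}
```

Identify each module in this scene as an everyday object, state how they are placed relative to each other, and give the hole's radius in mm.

The subtracted cylinder has r = 18 mm.

A is an open box. The open box has a circular hole through its front wall. The hole's radius is 18 mm.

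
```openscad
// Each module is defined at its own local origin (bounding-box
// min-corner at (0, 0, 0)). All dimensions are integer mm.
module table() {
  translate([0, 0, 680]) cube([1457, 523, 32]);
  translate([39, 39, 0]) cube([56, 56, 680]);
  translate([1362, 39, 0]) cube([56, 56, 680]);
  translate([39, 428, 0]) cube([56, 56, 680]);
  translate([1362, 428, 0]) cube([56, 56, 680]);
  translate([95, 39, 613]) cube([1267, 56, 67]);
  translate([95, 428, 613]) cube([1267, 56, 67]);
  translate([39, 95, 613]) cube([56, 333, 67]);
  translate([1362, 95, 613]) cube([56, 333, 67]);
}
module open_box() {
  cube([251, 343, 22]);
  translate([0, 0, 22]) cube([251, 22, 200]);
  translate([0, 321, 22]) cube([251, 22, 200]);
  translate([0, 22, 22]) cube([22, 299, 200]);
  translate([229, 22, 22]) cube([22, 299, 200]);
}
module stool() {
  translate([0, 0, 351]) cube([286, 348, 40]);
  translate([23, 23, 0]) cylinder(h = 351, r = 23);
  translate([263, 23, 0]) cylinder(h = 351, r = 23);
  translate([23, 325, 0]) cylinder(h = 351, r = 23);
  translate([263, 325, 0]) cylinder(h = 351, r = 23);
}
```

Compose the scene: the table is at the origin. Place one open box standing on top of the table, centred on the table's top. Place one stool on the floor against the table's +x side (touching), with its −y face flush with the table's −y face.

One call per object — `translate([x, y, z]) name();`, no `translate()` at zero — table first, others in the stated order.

table();
translate([603, 90, 712]) open_box();
translate([1457, 0, 0]) stool();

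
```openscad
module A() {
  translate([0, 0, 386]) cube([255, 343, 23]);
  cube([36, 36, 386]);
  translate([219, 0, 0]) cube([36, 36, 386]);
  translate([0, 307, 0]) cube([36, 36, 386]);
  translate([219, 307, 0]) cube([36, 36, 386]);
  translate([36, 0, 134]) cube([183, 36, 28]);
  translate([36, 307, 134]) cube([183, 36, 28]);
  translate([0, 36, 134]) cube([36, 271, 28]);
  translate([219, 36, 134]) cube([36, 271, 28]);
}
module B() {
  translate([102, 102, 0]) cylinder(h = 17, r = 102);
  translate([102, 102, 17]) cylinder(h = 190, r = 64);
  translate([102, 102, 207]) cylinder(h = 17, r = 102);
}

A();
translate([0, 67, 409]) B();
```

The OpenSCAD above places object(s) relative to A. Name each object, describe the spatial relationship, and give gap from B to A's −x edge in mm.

The spool's min-x is at 0; the stool's min-x is 0; gap = 0 mm.

A is a stool. B is a spool. The spool is on top of the stool. The gap from the spool to the stool's −x edge is 0 mm.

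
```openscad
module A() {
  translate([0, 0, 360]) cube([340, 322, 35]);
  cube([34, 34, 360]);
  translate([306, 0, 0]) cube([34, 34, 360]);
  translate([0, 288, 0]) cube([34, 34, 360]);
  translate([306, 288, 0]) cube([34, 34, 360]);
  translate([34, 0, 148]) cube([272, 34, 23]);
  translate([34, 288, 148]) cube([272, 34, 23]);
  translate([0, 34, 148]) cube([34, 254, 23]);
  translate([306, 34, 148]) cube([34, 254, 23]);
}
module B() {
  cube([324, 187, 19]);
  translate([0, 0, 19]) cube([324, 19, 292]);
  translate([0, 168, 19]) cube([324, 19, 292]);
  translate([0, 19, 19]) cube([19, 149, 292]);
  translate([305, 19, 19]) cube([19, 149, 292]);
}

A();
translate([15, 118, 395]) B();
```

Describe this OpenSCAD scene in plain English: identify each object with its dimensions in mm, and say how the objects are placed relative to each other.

A is a four-legged stool. The seat is 340×322 mm, 35 mm thick, top at z = 395 mm. It stands on four square legs, each 34×34 mm in cross-section, from z = 0 to the seat underside, each flush with a corner of the seat. Four stretchers, 34 mm wide and 23 mm tall, connect adjacent legs with their undersides at z = 148 mm, each running between the inner faces of the legs it joins and aligned with the legs' outer faces on the other axis.

B is an open-topped rectangular box: outside dimensions 324×187×311 mm, with a uniform wall and base thickness of 19 mm. The base is a full 324×187 slab on the floor; four walls sit on top of the base. The front and back walls (the −y and +y sides) span the full width; the two side walls fit between them.

The open box is on top of the stool.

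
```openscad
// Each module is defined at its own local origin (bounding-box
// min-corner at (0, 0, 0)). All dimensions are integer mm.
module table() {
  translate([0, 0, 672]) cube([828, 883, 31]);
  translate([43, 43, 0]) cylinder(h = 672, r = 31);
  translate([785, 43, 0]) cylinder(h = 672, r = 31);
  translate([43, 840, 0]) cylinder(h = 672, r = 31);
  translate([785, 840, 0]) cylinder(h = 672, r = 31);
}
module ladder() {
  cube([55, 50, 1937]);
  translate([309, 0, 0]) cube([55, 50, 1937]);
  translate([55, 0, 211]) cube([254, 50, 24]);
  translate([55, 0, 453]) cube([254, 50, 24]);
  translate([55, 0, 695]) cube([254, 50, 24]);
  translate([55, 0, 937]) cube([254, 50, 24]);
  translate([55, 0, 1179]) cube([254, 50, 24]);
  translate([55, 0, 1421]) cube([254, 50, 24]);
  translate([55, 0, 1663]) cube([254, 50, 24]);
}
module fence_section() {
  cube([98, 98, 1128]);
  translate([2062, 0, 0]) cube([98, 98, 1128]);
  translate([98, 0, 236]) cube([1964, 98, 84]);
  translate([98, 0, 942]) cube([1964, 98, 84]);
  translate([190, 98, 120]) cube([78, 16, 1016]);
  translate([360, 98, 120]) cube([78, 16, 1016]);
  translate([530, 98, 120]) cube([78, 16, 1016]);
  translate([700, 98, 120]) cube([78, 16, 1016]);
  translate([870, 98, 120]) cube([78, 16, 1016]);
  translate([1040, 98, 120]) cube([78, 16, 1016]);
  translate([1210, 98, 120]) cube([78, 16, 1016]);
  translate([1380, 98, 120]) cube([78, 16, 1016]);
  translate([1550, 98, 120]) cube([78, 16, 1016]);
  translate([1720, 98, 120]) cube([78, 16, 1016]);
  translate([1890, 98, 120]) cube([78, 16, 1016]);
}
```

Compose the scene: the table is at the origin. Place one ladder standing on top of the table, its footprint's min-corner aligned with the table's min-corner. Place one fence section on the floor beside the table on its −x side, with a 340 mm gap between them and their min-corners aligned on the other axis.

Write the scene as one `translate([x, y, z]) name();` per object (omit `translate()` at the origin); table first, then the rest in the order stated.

table();
translate([0, 0, 703]) ladder();
translate([-2500, 0, 0]) fence_section();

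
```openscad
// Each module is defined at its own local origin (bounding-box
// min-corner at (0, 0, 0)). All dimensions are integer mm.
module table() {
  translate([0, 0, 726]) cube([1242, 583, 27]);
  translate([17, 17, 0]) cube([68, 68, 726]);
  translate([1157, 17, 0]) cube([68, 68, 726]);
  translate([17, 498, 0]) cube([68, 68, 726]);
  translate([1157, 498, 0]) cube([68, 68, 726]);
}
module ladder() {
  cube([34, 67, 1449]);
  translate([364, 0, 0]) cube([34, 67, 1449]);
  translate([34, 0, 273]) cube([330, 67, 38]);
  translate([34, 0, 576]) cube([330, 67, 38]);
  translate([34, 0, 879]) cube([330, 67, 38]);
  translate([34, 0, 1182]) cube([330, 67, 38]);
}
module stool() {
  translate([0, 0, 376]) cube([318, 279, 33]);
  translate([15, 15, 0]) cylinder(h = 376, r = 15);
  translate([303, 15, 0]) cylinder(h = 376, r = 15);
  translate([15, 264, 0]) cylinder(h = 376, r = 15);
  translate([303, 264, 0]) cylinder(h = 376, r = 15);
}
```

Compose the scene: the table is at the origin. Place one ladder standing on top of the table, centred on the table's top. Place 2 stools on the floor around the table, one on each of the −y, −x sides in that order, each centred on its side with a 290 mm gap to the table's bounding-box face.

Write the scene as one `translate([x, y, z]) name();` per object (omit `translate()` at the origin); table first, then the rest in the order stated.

table();
translate([422, 258, 753]) ladder();
translate([462, -569, 0]) stool();
translate([-608, 152, 0]) stool();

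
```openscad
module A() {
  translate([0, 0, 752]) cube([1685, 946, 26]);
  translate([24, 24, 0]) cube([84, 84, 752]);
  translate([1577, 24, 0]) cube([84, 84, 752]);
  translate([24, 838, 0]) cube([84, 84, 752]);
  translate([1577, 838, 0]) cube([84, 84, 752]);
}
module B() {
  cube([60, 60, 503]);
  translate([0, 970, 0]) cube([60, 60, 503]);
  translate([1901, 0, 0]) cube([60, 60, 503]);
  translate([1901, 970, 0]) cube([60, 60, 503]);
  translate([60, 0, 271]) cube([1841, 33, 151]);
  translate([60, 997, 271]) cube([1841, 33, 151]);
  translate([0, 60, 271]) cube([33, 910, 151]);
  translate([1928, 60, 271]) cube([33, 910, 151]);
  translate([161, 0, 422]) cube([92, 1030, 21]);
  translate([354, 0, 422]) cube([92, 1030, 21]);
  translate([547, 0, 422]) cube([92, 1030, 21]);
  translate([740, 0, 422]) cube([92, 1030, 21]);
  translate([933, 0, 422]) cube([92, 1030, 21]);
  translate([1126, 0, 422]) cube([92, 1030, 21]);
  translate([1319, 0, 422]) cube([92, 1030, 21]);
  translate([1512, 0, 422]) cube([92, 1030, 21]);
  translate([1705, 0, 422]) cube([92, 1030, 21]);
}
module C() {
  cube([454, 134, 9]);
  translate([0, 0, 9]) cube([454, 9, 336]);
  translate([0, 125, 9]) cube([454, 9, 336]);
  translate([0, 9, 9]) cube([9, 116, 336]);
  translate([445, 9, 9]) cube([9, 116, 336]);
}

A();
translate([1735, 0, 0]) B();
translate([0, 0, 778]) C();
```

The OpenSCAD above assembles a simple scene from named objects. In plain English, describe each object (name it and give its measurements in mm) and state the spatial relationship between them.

A is a table with a 1685×946 mm rectangular top, 26 mm thick, top surface at z = 778 mm, supported by four 84×84 mm square legs, each inset 24 mm from the nearest pair of top edges, running from the floor.

B is a bed frame 1961 mm long (x) by 1030 mm wide (y). Four 60×60 mm corner posts, 503 mm tall, at the corners of the footprint. Four rails of 33 mm thickness and 151 mm height run between adjacent posts with their undersides at z = 271 mm, their outer faces flush with the outside of the frame (the two x-running rails run between the posts' inner faces; the two y-running rails run between the posts' inner faces). 9 slats, each 92 mm wide (x) and 21 mm thick, lie across the top of the two x-running rails, running the full 1030 mm width of the frame in y; the slats are evenly spaced along x between the inner faces of the end posts with equal gaps (rounded down to the nearest mm) at the −x end and between each pair — any rounding remainder accumulates at the +x end.

C is an open-topped rectangular box: outside dimensions 454×134×345 mm, with a uniform wall and base thickness of 9 mm. The base is a full 454×134 slab on the floor; four walls sit on top of the base. The front and back walls (the −y and +y sides) span the full width; the two side walls fit between them.

The bed frame is on the floor beside the table on its +x side. The open box is on top of the table.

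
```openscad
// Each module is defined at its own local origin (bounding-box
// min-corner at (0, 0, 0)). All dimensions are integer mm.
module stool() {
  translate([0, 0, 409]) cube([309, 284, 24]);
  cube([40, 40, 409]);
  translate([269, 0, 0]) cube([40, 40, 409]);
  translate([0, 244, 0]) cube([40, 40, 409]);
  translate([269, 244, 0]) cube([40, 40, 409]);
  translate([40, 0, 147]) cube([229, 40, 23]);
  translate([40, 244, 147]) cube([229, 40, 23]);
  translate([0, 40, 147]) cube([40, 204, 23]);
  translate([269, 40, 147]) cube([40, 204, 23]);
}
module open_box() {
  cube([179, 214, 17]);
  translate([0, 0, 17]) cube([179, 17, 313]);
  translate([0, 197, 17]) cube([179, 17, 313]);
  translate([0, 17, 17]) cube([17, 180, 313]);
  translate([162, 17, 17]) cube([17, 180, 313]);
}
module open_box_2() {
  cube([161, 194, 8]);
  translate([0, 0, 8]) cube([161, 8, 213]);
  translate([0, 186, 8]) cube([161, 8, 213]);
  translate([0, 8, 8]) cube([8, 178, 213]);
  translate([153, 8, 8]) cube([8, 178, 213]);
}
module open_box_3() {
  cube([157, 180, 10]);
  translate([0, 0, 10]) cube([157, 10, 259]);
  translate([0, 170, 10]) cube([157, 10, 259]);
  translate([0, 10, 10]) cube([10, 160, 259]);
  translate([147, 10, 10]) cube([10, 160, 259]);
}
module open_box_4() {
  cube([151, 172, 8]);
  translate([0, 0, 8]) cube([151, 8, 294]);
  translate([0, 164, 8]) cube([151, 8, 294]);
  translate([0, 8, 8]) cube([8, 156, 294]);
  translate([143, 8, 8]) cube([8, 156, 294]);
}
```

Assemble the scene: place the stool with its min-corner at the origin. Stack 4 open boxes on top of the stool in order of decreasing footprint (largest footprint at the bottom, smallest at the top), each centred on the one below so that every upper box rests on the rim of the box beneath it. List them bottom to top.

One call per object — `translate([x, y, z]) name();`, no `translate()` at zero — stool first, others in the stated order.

stool();
translate([65, 35, 433]) open_box();
translate([74, 45, 763]) open_box_2();
translate([76, 52, 984]) open_box_3();
translate([79, 56, 1253]) open_box_4();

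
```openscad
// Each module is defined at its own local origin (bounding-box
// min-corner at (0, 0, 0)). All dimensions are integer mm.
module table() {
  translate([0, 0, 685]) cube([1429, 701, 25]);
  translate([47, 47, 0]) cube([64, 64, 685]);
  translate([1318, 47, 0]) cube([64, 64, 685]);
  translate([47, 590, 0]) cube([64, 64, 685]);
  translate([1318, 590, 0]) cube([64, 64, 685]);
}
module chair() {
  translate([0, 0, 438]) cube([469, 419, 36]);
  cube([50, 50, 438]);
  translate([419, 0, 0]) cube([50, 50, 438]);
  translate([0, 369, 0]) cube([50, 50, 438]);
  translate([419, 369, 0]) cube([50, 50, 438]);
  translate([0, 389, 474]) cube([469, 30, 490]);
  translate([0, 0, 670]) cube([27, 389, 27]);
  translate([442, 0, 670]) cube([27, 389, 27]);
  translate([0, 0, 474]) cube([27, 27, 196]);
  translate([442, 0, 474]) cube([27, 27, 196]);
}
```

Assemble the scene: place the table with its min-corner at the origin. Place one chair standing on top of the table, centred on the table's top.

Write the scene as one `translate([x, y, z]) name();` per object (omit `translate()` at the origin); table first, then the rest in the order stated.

table();
translate([480, 141, 710]) chair();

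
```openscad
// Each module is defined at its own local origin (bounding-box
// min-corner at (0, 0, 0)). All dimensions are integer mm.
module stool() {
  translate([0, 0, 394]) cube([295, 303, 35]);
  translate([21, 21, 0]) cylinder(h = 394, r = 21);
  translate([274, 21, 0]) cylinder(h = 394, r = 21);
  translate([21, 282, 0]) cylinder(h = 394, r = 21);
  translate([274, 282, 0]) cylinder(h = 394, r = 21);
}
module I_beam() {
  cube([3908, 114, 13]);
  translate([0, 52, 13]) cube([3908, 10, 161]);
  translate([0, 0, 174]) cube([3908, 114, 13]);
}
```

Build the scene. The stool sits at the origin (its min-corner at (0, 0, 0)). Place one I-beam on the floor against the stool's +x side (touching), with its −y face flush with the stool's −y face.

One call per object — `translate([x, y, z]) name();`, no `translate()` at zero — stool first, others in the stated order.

stool();
translate([295, 0, 0]) I_beam();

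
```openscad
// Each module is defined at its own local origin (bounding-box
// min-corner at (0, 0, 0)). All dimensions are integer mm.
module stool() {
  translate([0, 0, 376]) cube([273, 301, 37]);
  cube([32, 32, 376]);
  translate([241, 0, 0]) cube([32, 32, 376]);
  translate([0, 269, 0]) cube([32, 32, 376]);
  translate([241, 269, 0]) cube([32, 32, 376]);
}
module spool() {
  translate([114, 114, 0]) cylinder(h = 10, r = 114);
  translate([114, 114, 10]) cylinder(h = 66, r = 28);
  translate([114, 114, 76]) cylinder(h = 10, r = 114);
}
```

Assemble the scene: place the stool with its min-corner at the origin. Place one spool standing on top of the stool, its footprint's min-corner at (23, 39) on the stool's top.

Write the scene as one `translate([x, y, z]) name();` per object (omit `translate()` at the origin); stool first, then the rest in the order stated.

stool();
translate([23, 39, 413]) spool();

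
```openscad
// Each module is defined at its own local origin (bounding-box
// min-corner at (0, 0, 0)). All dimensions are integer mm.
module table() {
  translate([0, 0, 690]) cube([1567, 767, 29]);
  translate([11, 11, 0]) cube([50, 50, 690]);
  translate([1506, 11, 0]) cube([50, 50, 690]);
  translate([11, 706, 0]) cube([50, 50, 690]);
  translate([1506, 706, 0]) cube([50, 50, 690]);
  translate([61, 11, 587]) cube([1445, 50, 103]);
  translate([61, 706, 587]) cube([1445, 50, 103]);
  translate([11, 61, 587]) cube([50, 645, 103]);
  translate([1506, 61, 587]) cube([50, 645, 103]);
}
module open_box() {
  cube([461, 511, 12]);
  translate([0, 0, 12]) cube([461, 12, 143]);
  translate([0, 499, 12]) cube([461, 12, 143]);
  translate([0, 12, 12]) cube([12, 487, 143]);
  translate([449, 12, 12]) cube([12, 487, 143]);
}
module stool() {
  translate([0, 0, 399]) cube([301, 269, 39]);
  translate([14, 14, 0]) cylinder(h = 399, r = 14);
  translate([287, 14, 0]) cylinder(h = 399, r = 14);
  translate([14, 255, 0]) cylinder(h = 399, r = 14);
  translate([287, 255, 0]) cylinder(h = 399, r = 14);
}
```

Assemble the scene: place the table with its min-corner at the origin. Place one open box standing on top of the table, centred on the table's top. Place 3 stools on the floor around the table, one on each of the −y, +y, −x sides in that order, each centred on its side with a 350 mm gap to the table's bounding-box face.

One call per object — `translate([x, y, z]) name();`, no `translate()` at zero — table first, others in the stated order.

table();
translate([553, 128, 719]) open_box();
translate([633, -619, 0]) stool();
translate([633, 1117, 0]) stool();
translate([-651, 249, 0]) stool();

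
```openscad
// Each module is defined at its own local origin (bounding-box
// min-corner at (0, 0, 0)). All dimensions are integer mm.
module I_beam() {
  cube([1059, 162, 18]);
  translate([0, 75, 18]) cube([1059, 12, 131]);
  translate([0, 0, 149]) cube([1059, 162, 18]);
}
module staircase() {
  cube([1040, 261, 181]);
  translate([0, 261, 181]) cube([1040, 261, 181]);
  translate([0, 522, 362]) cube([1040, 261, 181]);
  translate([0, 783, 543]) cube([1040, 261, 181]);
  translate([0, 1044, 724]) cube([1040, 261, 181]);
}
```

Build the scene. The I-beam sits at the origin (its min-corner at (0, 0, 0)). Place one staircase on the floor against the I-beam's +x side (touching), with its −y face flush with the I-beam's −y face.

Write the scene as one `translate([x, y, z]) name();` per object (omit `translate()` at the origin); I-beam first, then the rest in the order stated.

I_beam();
translate([1059, 0, 0]) staircase();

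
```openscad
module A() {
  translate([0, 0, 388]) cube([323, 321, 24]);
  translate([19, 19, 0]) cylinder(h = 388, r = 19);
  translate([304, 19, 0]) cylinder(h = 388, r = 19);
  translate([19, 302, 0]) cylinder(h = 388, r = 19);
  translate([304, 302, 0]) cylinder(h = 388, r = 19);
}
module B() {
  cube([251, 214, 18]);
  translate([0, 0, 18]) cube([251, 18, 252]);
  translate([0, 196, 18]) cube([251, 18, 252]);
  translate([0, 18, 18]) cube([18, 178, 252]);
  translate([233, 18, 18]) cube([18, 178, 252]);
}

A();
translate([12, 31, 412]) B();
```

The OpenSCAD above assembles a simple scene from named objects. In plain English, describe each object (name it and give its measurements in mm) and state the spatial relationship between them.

A is a simple wooden stool: a rectangular seat 323 mm (x) by 321 mm (y), 24 mm thick, top face at z = 412 mm, on four round legs, each 38 mm in diameter. The legs rest on z = 0, each leg's axis is inset half a diameter from the nearest pair of seat edges (so the leg's bounding box is flush with the corner).

B is an open-topped rectangular box: outside dimensions 251×214×270 mm, with a uniform wall and base thickness of 18 mm. The base is a full 251×214 slab on the floor; four walls sit on top of the base. The front and back walls (the −y and +y sides) span the full width; the two side walls fit between them.

The open box is on top of the stool.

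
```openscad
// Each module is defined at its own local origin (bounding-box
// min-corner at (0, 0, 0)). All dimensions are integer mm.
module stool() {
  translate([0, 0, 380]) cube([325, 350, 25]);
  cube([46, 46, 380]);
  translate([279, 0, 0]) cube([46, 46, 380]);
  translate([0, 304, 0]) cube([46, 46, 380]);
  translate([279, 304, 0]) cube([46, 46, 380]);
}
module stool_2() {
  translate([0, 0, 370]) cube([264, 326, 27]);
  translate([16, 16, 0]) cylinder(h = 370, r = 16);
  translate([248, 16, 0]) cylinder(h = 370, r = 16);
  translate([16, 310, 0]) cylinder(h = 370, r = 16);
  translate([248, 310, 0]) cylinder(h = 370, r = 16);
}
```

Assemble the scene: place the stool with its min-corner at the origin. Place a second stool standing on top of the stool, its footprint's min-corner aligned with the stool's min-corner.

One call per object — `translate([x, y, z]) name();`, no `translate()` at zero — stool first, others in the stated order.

stool();
translate([0, 0, 405]) stool_2();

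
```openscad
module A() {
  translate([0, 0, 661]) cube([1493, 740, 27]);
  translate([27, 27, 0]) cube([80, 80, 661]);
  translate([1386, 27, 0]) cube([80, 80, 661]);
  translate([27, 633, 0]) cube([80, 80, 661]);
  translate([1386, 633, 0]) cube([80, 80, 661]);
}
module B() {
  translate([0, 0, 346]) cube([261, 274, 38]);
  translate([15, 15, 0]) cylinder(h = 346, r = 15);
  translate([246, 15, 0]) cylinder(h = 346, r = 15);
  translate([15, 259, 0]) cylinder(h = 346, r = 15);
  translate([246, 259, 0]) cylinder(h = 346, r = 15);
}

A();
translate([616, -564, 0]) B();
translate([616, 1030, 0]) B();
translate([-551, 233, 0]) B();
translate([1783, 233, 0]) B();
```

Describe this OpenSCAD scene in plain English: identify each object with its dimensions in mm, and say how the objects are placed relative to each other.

A is a table: top 1493 mm (x) × 740 mm (y), 27 mm thick, upper face at z = 688 mm, on four 80×80 mm square legs, each inset 27 mm from the nearest pair of top edges, running from z = 0 to the bottom of the top.

B is a four-legged stool. The seat is 261×274 mm, 38 mm thick, top at z = 384 mm. It stands on four round legs, each 30 mm in diameter, from z = 0 to the seat underside, each leg's axis is inset half a diameter from the nearest pair of seat edges (so the leg's bounding box is flush with the corner).

Four stools sit around the table at the −y, +y, −x, +x sides.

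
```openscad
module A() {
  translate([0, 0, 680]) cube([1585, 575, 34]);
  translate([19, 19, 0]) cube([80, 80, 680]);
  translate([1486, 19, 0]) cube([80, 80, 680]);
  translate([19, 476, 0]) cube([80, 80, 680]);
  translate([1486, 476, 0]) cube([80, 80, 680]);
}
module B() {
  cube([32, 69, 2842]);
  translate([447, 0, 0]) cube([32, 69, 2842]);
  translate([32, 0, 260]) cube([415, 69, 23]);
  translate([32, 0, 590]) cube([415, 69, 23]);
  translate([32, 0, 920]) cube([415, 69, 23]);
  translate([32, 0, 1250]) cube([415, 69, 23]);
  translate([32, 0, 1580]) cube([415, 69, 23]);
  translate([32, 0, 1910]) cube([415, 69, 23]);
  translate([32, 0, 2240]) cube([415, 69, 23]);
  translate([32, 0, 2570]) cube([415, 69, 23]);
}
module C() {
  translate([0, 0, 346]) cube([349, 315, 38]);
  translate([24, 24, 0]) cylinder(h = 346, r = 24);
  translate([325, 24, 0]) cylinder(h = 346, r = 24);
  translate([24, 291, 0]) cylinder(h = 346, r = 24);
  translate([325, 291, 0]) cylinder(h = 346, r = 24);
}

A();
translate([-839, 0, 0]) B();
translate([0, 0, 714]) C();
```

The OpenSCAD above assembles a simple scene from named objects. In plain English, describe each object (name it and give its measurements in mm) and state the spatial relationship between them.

A is a table with a 1585×575 mm rectangular top, 34 mm thick, top surface at z = 714 mm, supported by four 80×80 mm square legs, each inset 19 mm from the nearest pair of top edges, running from the floor.

B is a straight ladder. Two 32×69 mm vertical rails, 2842 mm tall, stand 479 mm apart (outside-to-outside) with their front faces coplanar on the −y side. 8 rungs, each 69 mm deep and 23 mm tall, span between the inner faces of the rails, front faces flush with the rails. The lowest rung's underside is at z = 260 mm and rungs are spaced 330 mm apart (underside to underside).

C is a simple wooden stool: a rectangular seat 349 mm (x) by 315 mm (y), 38 mm thick, top face at z = 384 mm, on four round legs, each 48 mm in diameter. The legs rest on z = 0, each leg's axis is inset half a diameter from the nearest pair of seat edges (so the leg's bounding box is flush with the corner).

The ladder is on the floor beside the table on its −x side. The stool is on top of the table.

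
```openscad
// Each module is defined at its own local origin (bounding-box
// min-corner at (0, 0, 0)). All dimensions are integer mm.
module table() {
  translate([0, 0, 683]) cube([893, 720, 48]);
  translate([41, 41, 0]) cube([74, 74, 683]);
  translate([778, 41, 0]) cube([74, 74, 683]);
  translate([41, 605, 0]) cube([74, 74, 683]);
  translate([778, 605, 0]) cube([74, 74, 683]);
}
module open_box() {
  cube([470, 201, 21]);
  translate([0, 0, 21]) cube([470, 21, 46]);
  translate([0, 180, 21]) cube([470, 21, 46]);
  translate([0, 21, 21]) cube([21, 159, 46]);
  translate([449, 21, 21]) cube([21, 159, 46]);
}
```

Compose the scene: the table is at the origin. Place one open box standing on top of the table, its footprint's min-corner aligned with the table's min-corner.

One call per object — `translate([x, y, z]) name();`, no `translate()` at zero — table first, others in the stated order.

table();
translate([0, 0, 731]) open_box();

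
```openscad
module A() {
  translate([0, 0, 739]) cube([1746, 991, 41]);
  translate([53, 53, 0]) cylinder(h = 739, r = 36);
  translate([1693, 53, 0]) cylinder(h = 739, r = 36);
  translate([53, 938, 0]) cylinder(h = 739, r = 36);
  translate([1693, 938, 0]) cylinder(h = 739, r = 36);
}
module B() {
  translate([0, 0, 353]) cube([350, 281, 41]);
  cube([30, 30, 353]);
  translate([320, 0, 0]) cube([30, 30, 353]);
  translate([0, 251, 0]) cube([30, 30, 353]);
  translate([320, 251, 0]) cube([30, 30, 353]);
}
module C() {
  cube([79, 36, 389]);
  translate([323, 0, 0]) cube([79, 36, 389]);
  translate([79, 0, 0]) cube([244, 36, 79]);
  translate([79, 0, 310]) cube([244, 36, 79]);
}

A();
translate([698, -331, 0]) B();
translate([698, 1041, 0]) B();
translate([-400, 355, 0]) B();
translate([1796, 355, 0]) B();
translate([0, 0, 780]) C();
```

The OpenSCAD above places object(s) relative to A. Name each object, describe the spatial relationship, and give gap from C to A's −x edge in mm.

The picture frame's min-x is at 0; the table's min-x is 0; gap = 0 mm.

A is a table. B is a stool. C is a picture frame. Four stools sit around the table at the −y, +y, −x, +x sides. The picture frame is on top of the table. The gap from the picture frame to the table's −x edge is 0 mm.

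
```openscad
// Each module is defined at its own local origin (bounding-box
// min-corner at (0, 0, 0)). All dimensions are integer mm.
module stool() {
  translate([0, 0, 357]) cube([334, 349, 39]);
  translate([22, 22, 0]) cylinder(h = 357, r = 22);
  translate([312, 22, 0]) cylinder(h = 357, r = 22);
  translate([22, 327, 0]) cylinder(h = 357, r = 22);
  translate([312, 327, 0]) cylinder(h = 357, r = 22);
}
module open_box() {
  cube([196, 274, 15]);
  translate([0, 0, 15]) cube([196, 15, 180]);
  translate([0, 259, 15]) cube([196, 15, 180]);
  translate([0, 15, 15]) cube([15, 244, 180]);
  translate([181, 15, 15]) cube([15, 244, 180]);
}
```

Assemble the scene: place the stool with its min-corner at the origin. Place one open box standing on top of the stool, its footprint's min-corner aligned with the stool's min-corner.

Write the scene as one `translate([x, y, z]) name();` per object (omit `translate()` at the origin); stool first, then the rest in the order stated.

stool();
translate([0, 0, 396]) open_box();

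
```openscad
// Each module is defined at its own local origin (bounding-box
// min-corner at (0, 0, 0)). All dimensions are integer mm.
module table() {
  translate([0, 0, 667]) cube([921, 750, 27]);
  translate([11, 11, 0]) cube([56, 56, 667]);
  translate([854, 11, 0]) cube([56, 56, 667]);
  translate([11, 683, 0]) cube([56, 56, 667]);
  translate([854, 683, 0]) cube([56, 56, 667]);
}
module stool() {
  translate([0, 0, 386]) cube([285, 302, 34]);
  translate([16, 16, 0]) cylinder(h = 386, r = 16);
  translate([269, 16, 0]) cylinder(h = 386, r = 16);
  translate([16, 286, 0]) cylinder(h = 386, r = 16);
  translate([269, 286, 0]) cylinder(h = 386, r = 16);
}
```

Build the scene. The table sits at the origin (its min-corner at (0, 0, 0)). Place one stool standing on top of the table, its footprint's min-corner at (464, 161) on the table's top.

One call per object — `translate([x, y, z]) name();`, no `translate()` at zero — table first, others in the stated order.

table();
translate([464, 161, 694]) stool();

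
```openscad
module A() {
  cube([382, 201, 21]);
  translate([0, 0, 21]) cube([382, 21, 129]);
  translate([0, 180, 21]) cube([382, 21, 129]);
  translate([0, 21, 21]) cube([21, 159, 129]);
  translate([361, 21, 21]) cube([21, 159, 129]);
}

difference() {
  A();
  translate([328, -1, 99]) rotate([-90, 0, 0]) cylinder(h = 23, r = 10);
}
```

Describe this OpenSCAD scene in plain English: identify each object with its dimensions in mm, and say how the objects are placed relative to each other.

A is an open storage box with external size 382×201×150 mm and wall thickness 21 mm (the base is also 21 mm thick). The base covers the whole footprint; the four walls stand on the base, with the y-facing walls full-width and the x-facing walls fitting between their inner faces.

The open box has a circular hole of radius 10 mm through its front wall, centred at (x = 328, z = 99).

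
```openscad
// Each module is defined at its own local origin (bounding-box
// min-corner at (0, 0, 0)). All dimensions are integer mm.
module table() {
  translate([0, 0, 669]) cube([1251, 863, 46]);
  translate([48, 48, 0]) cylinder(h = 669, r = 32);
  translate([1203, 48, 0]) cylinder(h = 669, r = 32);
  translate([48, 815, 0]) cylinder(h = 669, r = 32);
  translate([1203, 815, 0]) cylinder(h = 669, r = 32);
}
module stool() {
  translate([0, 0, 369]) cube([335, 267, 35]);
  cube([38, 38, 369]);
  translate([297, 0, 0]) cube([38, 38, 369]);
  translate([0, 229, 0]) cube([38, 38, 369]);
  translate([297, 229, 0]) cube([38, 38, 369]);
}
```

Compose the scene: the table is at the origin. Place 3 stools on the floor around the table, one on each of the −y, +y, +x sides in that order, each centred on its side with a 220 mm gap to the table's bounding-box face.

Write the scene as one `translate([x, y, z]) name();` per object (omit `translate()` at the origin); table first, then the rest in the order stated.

table();
translate([458, -487, 0]) stool();
translate([458, 1083, 0]) stool();
translate([1471, 298, 0]) stool();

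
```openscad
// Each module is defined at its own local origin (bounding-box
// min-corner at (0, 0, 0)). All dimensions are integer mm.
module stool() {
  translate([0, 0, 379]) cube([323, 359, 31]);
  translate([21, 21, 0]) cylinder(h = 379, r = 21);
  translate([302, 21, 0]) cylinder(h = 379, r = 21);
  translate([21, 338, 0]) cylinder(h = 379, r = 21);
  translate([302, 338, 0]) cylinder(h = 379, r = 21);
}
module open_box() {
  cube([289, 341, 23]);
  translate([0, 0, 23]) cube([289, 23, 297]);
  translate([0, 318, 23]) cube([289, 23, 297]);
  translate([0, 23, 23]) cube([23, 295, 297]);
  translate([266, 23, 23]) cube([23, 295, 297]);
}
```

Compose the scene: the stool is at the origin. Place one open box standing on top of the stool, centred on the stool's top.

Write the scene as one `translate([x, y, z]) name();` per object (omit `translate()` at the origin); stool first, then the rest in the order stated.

stool();
translate([17, 9, 410]) open_box();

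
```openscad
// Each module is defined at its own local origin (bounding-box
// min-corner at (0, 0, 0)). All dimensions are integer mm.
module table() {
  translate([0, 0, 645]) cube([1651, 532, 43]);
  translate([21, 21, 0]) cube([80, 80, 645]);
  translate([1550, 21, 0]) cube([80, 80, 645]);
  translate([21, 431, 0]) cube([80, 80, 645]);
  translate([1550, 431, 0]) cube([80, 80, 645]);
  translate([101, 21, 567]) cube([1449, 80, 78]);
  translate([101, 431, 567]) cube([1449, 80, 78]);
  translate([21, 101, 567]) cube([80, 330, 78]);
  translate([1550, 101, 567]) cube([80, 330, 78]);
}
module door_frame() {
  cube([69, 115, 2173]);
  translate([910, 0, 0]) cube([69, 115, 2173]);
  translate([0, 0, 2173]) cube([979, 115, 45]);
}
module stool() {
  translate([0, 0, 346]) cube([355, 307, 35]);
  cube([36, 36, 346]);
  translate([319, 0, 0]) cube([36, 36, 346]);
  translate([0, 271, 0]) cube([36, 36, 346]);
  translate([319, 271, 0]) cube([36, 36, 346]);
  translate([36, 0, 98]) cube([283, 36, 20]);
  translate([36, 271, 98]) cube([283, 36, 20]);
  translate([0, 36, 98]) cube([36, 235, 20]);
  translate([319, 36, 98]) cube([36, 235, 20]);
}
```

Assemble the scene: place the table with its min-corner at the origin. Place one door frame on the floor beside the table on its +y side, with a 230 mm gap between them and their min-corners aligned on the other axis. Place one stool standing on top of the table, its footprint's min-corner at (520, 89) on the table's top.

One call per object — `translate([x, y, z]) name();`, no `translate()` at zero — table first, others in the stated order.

table();
translate([0, 762, 0]) door_frame();
translate([520, 89, 688]) stool();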